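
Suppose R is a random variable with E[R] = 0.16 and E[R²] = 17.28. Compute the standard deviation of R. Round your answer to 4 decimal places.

Var(R) = 17.28 − (0.16)² = 17.2544
sd(R) = √17.2544 ≈ 4.1538

4.1538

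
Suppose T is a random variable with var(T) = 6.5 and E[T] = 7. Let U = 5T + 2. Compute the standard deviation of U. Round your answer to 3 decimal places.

var(5T + 2) = (5)²·6.5 = 162.5
sd(U) = √162.5 ≈ 12.748

12.748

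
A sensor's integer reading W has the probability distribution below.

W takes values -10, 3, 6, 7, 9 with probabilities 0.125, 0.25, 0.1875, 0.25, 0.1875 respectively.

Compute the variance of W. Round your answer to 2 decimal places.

E[W] = (-10)(0.125) + (3)(0.25) + (6)(0.1875) + (7)(0.25) + (9)(0.1875) = 4.0625
E[W²] = (-10)²(0.125) + (3)²(0.25) + (6)²(0.1875) + (7)²(0.25) + (9)²(0.1875) = 48.9375
Var(W) = E[W²] − (E[W])² = 48.9375 − (4.0625)² = 32.43359375

32.43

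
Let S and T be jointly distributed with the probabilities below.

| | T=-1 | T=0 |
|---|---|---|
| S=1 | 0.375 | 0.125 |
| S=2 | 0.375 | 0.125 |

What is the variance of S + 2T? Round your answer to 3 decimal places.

E[S] = 1.5,  E[T] = -0.75,  E[ST] = -1.125
V(S) = 2.5 − (1.5)² = 0.25;  V(T) = 0.75 − (-0.75)² = 0.1875
cov(S,T) = -1.125 − (1.5)(-0.75) = 0
V(S + 2T) = (1)²·0.25 + (2)²·0.1875 + 2·(1)·(2)·0 = 1

1.000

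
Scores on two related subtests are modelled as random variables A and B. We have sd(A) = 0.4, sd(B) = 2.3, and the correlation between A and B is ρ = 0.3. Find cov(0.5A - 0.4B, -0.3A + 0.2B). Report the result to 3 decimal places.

var(A) = (0.4)² = 0.16;  var(B) = (2.3)² = 5.29
cov(A,B) = ρ·sd(A)·sd(B) = 0.3·0.4·2.3 = 0.276
cov(0.5A - 0.4B, -0.3A + 0.2B) = (0.5)(-0.3)var(A) + (-0.4)(0.2)var(B) + [(0.5)(0.2) + (-0.4)(-0.3)]cov(A,B)
= -0.15·0.16 + -0.08·5.29 + 0.22·0.276 = -0.38648

-0.386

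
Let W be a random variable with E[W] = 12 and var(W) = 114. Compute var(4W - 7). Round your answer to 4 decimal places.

1824.0000

var(4W - 7) = (4)²·var(W) = 16·114 = 1824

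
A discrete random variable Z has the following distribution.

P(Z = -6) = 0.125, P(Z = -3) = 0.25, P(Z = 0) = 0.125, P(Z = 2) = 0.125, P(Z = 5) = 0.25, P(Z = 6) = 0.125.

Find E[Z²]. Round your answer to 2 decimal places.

18.00

E[Z²] = (-6)²(0.125) + (-3)²(0.25) + (0)²(0.125) + (2)²(0.125) + (5)²(0.25) + (6)²(0.125) = 18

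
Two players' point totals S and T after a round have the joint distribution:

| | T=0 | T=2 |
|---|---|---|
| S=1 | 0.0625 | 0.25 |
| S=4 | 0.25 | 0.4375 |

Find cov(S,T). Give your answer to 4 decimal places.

E[S] = 3.0625,  E[T] = 1.375
E[ST] = 4
cov(S,T) = E[ST] − E[S]E[T] = 4 − (3.0625)(1.375) = -0.2109375

-0.2109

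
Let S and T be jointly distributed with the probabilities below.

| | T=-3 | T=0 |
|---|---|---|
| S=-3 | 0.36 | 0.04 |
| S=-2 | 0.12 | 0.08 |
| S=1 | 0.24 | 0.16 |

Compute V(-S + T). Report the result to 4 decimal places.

3.8784

E[S] = -1.2,  E[T] = -2.16,  E[ST] = 3.24
V(S) = 4.8 − (-1.2)² = 3.36;  V(T) = 6.48 − (-2.16)² = 1.8144
Cov(S,T) = 3.24 − (-1.2)(-2.16) = 0.648
V(-S + T) = (-1)²·3.36 + (1)²·1.8144 + 2·(-1)·(1)·0.648 = 3.8784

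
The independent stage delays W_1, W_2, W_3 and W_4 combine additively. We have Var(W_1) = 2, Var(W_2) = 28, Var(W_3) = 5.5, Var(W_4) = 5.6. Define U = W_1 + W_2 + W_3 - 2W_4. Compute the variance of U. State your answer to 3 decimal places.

By independence, Var(U) = (1)²Var(W_1) + (1)²Var(W_2) + (1)²Var(W_3) + (-2)²Var(W_4)
= (1)²·2 + (1)²·28 + (1)²·5.5 + (-2)²·5.6 = 57.9

57.900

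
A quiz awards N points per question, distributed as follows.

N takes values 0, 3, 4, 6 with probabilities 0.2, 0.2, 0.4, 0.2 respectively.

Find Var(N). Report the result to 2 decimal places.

3.84

E[N] = (0)(0.2) + (3)(0.2) + (4)(0.4) + (6)(0.2) = 3.4
E[N²] = (0)²(0.2) + (3)²(0.2) + (4)²(0.4) + (6)²(0.2) = 15.4
Var(N) = E[N²] − (E[N])² = 15.4 − (3.4)² = 3.84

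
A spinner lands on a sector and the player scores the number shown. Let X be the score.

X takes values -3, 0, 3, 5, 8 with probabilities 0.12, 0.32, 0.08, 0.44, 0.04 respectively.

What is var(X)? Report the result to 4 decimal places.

E[X] = (-3)(0.12) + (0)(0.32) + (3)(0.08) + (5)(0.44) + (8)(0.04) = 2.4
E[X²] = (-3)²(0.12) + (0)²(0.32) + (3)²(0.08) + (5)²(0.44) + (8)²(0.04) = 15.36
var(X) = E[X²] − (E[X])² = 15.36 − (2.4)² = 9.6

9.6000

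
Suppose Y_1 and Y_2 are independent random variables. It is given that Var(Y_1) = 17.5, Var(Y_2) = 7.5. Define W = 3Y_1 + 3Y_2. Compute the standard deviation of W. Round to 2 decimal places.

15.00

By independence, Var(W) = (3)²Var(Y_1) + (3)²Var(Y_2)
= (3)²·17.5 + (3)²·7.5 = 225
σ(W) = √225 ≈ 15.00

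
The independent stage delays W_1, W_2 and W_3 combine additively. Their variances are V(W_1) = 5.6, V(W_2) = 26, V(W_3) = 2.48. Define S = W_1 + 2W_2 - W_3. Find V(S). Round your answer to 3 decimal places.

By independence, V(S) = (1)²V(W_1) + (2)²V(W_2) + (-1)²V(W_3)
= (1)²·5.6 + (2)²·26 + (-1)²·2.48 = 112.08

112.080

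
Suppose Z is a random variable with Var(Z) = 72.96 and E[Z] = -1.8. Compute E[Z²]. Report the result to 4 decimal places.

E[Z²] = Var(Z) + (E[Z])² = 72.96 + (-1.8)² = 76.2

76.2000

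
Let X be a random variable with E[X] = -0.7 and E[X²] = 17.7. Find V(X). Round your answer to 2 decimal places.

17.21

V(X) = 17.7 − (-0.7)² = 17.21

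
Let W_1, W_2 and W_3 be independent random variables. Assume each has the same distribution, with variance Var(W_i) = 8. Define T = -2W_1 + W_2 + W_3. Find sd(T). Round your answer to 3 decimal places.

By independence, Var(T) = (-2)²Var(W_1) + (1)²Var(W_2) + (1)²Var(W_3)
= (-2)²·8 + (1)²·8 + (1)²·8 = 48
sd(T) = √48 ≈ 6.928

6.928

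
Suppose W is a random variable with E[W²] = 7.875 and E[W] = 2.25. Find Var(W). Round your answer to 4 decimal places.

2.8125

Var(W) = 7.875 − (2.25)² = 2.8125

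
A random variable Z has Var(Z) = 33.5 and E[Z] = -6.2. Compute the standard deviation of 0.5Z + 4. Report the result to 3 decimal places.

2.894

Var(0.5Z + 4) = (0.5)²·33.5 = 8.375
SD(0.5Z + 4) = √8.375 ≈ 2.894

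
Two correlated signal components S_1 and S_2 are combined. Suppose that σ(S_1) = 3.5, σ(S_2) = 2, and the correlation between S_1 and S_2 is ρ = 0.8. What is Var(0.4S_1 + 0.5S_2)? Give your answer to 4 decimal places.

5.2000

Var(S_1) = (3.5)² = 12.25;  Var(S_2) = (2)² = 4
Cov(S_1,S_2) = ρ·σ(S_1)·σ(S_2) = 0.8·3.5·2 = 5.6
Var(0.4S_1 + 0.5S_2) = (0.4)²·Var(S_1) + (0.5)²·Var(S_2) + 2·(0.4)·(0.5)·Cov(S_1,S_2)
= 0.16·12.25 + 0.25·4 + 0.4·5.6 = 5.2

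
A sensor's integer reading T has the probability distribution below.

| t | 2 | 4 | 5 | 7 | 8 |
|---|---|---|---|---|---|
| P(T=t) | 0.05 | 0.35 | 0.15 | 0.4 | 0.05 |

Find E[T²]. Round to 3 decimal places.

E[T²] = (2)²(0.05) + (4)²(0.35) + (5)²(0.15) + (7)²(0.4) + (8)²(0.05) = 32.35

32.350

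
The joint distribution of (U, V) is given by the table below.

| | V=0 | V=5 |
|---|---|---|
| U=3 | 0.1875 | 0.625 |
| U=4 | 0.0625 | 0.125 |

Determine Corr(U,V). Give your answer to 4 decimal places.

-0.0925

E[U] = 3.1875,  E[V] = 3.75
E[UV] = 11.875
cov(U,V) = E[UV] − E[U]E[V] = 11.875 − (3.1875)(3.75) = -0.078125
var(U) = 0.15234375,  var(V) = 4.6875
ρ = -0.078125 / √(0.15234375·4.6875) ≈ -0.0925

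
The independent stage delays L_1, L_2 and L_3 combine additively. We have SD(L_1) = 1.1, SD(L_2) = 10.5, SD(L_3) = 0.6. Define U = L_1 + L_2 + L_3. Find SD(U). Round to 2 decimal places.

Var(L_1) = 1.21, Var(L_2) = 110.25, Var(L_3) = 0.36
By independence, Var(U) = (1)²Var(L_1) + (1)²Var(L_2) + (1)²Var(L_3)
= (1)²·1.21 + (1)²·110.25 + (1)²·0.36 = 111.82
SD(U) = √111.82 ≈ 10.57

10.57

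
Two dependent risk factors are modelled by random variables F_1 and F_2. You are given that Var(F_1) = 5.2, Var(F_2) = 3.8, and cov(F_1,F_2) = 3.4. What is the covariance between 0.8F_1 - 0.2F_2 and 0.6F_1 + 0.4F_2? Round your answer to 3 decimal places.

cov(0.8F_1 - 0.2F_2, 0.6F_1 + 0.4F_2) = (0.8)(0.6)Var(F_1) + (-0.2)(0.4)Var(F_2) + [(0.8)(0.4) + (-0.2)(0.6)]cov(F_1,F_2)
= 0.48·5.2 + -0.08·3.8 + 0.2·3.4 = 2.872

2.872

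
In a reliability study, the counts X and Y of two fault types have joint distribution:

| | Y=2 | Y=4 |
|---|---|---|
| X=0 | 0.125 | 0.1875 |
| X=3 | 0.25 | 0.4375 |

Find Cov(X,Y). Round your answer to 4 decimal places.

0.0469

E[X] = 2.0625,  E[Y] = 3.25
E[XY] = 6.75
Cov(X,Y) = E[XY] − E[X]E[Y] = 6.75 − (2.0625)(3.25) = 0.046875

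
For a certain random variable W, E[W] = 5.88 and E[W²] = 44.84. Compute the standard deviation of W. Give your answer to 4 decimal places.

3.2040

var(W) = 44.84 − (5.88)² = 10.2656
SD(W) = √10.2656 ≈ 3.2040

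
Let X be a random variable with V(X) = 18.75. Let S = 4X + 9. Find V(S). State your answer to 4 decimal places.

V(4X + 9) = (4)²·V(X) = 16·18.75 = 300

300.0000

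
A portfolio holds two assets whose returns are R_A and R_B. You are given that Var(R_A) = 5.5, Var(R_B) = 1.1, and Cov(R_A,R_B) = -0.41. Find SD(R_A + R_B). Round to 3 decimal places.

Var(R_A + R_B) = (1)²·Var(R_A) + (1)²·Var(R_B) + 2·(1)·(1)·Cov(R_A,R_B)
= 1·5.5 + 1·1.1 + 2·-0.41 = 5.78
SD(R_A + R_B) = √5.78 ≈ 2.404

2.404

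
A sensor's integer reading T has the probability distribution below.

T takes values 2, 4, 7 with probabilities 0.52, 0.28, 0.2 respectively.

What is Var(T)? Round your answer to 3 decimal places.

E[T] = (2)(0.52) + (4)(0.28) + (7)(0.2) = 3.56
E[T²] = (2)²(0.52) + (4)²(0.28) + (7)²(0.2) = 16.36
Var(T) = E[T²] − (E[T])² = 16.36 − (3.56)² = 3.6864

3.686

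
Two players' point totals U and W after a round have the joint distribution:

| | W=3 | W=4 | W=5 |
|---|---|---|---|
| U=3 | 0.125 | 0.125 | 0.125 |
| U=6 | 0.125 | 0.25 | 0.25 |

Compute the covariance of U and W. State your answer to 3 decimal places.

0.141

E[U] = 4.875,  E[W] = 4.125
E[UW] = 20.25
Cov(U,W) = E[UW] − E[U]E[W] = 20.25 − (4.875)(4.125) = 0.140625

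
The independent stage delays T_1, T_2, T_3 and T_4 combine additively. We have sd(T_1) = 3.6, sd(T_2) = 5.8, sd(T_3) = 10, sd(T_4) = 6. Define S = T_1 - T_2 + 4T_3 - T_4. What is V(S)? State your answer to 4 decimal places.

V(T_1) = 12.96, V(T_2) = 33.64, V(T_3) = 100, V(T_4) = 36
By independence, V(S) = (1)²V(T_1) + (-1)²V(T_2) + (4)²V(T_3) + (-1)²V(T_4)
= (1)²·12.96 + (-1)²·33.64 + (4)²·100 + (-1)²·36 = 1682.6

1682.6000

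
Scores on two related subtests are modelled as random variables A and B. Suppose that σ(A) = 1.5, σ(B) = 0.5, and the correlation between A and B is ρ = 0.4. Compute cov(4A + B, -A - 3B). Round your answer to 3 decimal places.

Var(A) = (1.5)² = 2.25;  Var(B) = (0.5)² = 0.25
cov(A,B) = ρ·σ(A)·σ(B) = 0.4·1.5·0.5 = 0.3
cov(4A + B, -A - 3B) = (4)(-1)Var(A) + (1)(-3)Var(B) + [(4)(-3) + (1)(-1)]cov(A,B)
= -4·2.25 + -3·0.25 + -13·0.3 = -13.65

-13.650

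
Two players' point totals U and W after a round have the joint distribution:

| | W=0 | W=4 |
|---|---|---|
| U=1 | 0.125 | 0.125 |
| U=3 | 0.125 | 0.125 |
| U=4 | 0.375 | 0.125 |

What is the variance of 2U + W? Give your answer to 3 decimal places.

E[U] = 3,  E[W] = 1.5,  E[UW] = 4
Var(U) = 10.5 − (3)² = 1.5;  Var(W) = 6 − (1.5)² = 3.75
Cov(U,W) = 4 − (3)(1.5) = -0.5
Var(2U + W) = (2)²·1.5 + (1)²·3.75 + 2·(2)·(1)·-0.5 = 7.75

7.750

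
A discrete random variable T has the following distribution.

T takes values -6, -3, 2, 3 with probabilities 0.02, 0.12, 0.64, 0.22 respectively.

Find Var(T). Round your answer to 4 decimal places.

4.2084

E[T] = (-6)(0.02) + (-3)(0.12) + (2)(0.64) + (3)(0.22) = 1.46
E[T²] = (-6)²(0.02) + (-3)²(0.12) + (2)²(0.64) + (3)²(0.22) = 6.34
Var(T) = E[T²] − (E[T])² = 6.34 − (1.46)² = 4.2084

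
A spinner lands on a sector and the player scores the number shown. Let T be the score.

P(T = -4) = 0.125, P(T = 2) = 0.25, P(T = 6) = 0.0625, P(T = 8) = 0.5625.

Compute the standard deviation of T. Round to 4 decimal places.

4.1814

E[T] = (-4)(0.125) + (2)(0.25) + (6)(0.0625) + (8)(0.5625) = 4.875
E[T²] = (-4)²(0.125) + (2)²(0.25) + (6)²(0.0625) + (8)²(0.5625) = 41.25
var(T) = E[T²] − (E[T])² = 41.25 − (4.875)² = 17.484375
SD(T) = √17.484375 ≈ 4.1814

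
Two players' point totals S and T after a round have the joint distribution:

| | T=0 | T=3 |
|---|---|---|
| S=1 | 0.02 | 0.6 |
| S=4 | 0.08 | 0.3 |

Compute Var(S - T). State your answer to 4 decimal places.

E[S] = 2.14,  E[T] = 2.7,  E[ST] = 5.4
Var(S) = 6.7 − (2.14)² = 2.1204;  Var(T) = 8.1 − (2.7)² = 0.81
Cov(S,T) = 5.4 − (2.14)(2.7) = -0.378
Var(S - T) = (1)²·2.1204 + (-1)²·0.81 + 2·(1)·(-1)·-0.378 = 3.6864

3.6864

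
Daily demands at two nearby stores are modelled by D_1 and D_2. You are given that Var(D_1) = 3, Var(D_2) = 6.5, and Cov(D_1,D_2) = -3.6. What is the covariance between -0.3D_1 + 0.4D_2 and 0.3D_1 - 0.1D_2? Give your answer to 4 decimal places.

Cov(-0.3D_1 + 0.4D_2, 0.3D_1 - 0.1D_2) = (-0.3)(0.3)Var(D_1) + (0.4)(-0.1)Var(D_2) + [(-0.3)(-0.1) + (0.4)(0.3)]Cov(D_1,D_2)
= -0.09·3 + -0.04·6.5 + 0.15·-3.6 = -1.07

-1.0700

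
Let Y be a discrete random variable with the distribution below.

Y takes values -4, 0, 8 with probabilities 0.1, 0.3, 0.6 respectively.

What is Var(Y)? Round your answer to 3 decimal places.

20.640

E[Y] = (-4)(0.1) + (0)(0.3) + (8)(0.6) = 4.4
E[Y²] = (-4)²(0.1) + (0)²(0.3) + (8)²(0.6) = 40
Var(Y) = E[Y²] − (E[Y])² = 40 − (4.4)² = 20.64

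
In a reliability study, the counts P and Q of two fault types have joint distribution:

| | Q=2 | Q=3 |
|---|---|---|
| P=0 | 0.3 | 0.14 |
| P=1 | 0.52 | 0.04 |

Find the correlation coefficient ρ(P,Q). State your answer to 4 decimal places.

E[P] = 0.56,  E[Q] = 2.18
E[PQ] = 1.16
Cov(P,Q) = E[PQ] − E[P]E[Q] = 1.16 − (0.56)(2.18) = -0.0608
var(P) = 0.2464,  var(Q) = 0.1476
ρ = -0.0608 / √(0.2464·0.1476) ≈ -0.3188

-0.3188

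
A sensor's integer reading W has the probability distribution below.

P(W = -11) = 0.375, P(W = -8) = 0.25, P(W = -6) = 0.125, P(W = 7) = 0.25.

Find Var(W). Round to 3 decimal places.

E[W] = (-11)(0.375) + (-8)(0.25) + (-6)(0.125) + (7)(0.25) = -5.125
E[W²] = (-11)²(0.375) + (-8)²(0.25) + (-6)²(0.125) + (7)²(0.25) = 78.125
Var(W) = E[W²] − (E[W])² = 78.125 − (-5.125)² = 51.859375

51.859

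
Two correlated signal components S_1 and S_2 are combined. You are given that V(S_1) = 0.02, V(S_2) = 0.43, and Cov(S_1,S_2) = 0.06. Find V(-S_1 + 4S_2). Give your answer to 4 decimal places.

6.4200

V(-S_1 + 4S_2) = (-1)²·V(S_1) + (4)²·V(S_2) + 2·(-1)·(4)·Cov(S_1,S_2)
= 1·0.02 + 16·0.43 + -8·0.06 = 6.42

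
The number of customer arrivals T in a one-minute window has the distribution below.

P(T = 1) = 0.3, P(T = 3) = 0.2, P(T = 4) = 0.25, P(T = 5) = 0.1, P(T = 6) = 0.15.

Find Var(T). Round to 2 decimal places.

E[T] = (1)(0.3) + (3)(0.2) + (4)(0.25) + (5)(0.1) + (6)(0.15) = 3.3
E[T²] = (1)²(0.3) + (3)²(0.2) + (4)²(0.25) + (5)²(0.1) + (6)²(0.15) = 14
Var(T) = E[T²] − (E[T])² = 14 − (3.3)² = 3.11

3.11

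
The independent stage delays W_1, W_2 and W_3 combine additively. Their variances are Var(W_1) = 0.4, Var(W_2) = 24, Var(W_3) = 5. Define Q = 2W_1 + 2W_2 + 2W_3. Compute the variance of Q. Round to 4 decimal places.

By independence, Var(Q) = (2)²Var(W_1) + (2)²Var(W_2) + (2)²Var(W_3)
= (2)²·0.4 + (2)²·24 + (2)²·5 = 117.6

117.6000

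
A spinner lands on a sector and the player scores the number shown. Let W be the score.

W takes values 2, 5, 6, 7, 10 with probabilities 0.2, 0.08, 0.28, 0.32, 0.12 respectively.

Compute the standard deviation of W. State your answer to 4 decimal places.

2.3481

E[W] = (2)(0.2) + (5)(0.08) + (6)(0.28) + (7)(0.32) + (10)(0.12) = 5.92
E[W²] = (2)²(0.2) + (5)²(0.08) + (6)²(0.28) + (7)²(0.32) + (10)²(0.12) = 40.56
Var(W) = E[W²] − (E[W])² = 40.56 − (5.92)² = 5.5136
sd(W) = √5.5136 ≈ 2.3481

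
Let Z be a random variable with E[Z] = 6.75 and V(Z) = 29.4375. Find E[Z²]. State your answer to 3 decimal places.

E[Z²] = V(Z) + (E[Z])² = 29.4375 + (6.75)² = 75

75.000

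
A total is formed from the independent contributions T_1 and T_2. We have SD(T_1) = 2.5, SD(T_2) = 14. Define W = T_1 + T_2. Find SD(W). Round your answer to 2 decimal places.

V(T_1) = 6.25, V(T_2) = 196
By independence, V(W) = (1)²V(T_1) + (1)²V(T_2)
= (1)²·6.25 + (1)²·196 = 202.25
SD(W) = √202.25 ≈ 14.22

14.22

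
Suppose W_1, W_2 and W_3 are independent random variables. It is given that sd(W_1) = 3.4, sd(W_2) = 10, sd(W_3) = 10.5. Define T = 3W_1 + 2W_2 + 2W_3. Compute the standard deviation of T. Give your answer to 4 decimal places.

30.7415

V(W_1) = 11.56, V(W_2) = 100, V(W_3) = 110.25
By independence, V(T) = (3)²V(W_1) + (2)²V(W_2) + (2)²V(W_3)
= (3)²·11.56 + (2)²·100 + (2)²·110.25 = 945.04
sd(T) = √945.04 ≈ 30.7415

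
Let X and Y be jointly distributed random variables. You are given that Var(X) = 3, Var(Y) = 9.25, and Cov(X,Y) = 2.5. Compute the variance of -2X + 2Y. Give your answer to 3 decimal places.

Var(-2X + 2Y) = (-2)²·Var(X) + (2)²·Var(Y) + 2·(-2)·(2)·Cov(X,Y)
= 4·3 + 4·9.25 + -8·2.5 = 29

29.000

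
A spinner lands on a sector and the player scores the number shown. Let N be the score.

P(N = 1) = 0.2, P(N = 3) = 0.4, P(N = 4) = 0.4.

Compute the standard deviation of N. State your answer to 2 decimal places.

E[N] = (1)(0.2) + (3)(0.4) + (4)(0.4) = 3
E[N²] = (1)²(0.2) + (3)²(0.4) + (4)²(0.4) = 10.2
V(N) = E[N²] − (E[N])² = 10.2 − (3)² = 1.2
sd(N) = √1.2 ≈ 1.10

1.10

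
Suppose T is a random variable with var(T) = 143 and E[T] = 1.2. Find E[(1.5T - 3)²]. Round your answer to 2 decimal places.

323.19

E[1.5T - 3] = 1.5·1.2 − 3 = -1.2
var(1.5T - 3) = (1.5)²·143 = 321.75
E[(1.5T - 3)²] = var((1.5T - 3)) + (E[(1.5T - 3)])² = 321.75 + (-1.2)² = 323.19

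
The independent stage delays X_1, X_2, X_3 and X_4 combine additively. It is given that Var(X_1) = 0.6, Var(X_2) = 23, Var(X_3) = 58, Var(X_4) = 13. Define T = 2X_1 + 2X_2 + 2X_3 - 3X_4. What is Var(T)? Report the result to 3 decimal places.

By independence, Var(T) = (2)²Var(X_1) + (2)²Var(X_2) + (2)²Var(X_3) + (-3)²Var(X_4)
= (2)²·0.6 + (2)²·23 + (2)²·58 + (-3)²·13 = 443.4

443.400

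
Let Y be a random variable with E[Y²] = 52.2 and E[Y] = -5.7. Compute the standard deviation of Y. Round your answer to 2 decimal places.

V(Y) = 52.2 − (-5.7)² = 19.71
SD(Y) = √19.71 ≈ 4.44

4.44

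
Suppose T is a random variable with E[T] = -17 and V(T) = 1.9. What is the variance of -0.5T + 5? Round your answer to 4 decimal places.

0.4750

V(-0.5T + 5) = (-0.5)²·V(T) = 0.25·1.9 = 0.475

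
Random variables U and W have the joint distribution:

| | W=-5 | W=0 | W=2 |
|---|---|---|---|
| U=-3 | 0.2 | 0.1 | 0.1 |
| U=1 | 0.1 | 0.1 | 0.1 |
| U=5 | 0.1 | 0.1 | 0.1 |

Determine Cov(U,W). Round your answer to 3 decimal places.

1.440

E[U] = 0.6,  E[W] = -1.4
E[UW] = 0.6
Cov(U,W) = E[UW] − E[U]E[W] = 0.6 − (0.6)(-1.4) = 1.44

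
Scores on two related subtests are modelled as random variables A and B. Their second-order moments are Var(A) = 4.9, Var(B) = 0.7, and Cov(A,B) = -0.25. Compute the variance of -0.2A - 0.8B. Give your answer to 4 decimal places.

0.5640

Var(-0.2A - 0.8B) = (-0.2)²·Var(A) + (-0.8)²·Var(B) + 2·(-0.2)·(-0.8)·Cov(A,B)
= 0.04·4.9 + 0.64·0.7 + 0.32·-0.25 = 0.564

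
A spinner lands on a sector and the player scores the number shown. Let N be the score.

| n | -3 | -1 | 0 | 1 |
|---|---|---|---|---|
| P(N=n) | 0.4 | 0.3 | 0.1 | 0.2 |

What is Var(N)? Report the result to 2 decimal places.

2.41

E[N] = (-3)(0.4) + (-1)(0.3) + (0)(0.1) + (1)(0.2) = -1.3
E[N²] = (-3)²(0.4) + (-1)²(0.3) + (0)²(0.1) + (1)²(0.2) = 4.1
Var(N) = E[N²] − (E[N])² = 4.1 − (-1.3)² = 2.41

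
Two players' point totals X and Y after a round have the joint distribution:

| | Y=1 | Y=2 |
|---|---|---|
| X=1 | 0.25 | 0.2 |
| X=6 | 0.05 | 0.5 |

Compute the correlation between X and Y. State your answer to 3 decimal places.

E[X] = 3.75,  E[Y] = 1.7
E[XY] = 6.95
Cov(X,Y) = E[XY] − E[X]E[Y] = 6.95 − (3.75)(1.7) = 0.575
Var(X) = 6.1875,  Var(Y) = 0.21
ρ = 0.575 / √(6.1875·0.21) ≈ 0.504

0.504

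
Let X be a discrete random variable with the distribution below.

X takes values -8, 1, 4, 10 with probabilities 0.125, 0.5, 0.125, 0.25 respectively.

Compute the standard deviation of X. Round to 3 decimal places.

5.408

E[X] = (-8)(0.125) + (1)(0.5) + (4)(0.125) + (10)(0.25) = 2.5
E[X²] = (-8)²(0.125) + (1)²(0.5) + (4)²(0.125) + (10)²(0.25) = 35.5
V(X) = E[X²] − (E[X])² = 35.5 − (2.5)² = 29.25
σ(X) = √29.25 ≈ 5.408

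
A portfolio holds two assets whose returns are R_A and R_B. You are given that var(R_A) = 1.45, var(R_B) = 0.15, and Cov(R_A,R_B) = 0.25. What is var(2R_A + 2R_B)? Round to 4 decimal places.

var(2R_A + 2R_B) = (2)²·var(R_A) + (2)²·var(R_B) + 2·(2)·(2)·Cov(R_A,R_B)
= 4·1.45 + 4·0.15 + 8·0.25 = 8.4

8.4000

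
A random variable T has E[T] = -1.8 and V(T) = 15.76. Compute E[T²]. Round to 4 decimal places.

E[T²] = V(T) + (E[T])² = 15.76 + (-1.8)² = 19

19.0000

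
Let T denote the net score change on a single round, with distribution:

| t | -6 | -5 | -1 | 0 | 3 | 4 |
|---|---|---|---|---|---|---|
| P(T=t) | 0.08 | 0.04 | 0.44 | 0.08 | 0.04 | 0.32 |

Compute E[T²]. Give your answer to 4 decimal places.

9.8000

E[T²] = (-6)²(0.08) + (-5)²(0.04) + (-1)²(0.44) + (0)²(0.08) + (3)²(0.04) + (4)²(0.32) = 9.8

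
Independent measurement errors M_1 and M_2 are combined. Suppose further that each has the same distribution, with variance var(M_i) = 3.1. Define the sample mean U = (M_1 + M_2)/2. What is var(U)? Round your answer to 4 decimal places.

By independence, var(U) = (0.5)²var(M_1) + (0.5)²var(M_2)
= (0.5)²·3.1 + (0.5)²·3.1 = 1.55

1.5500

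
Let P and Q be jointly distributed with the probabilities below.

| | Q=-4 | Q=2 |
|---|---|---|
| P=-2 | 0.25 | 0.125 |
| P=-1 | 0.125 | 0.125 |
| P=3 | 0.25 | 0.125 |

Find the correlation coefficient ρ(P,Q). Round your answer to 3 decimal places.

E[P] = 0.125,  E[Q] = -1.75
E[PQ] = -0.5
Cov(P,Q) = E[PQ] − E[P]E[Q] = -0.5 − (0.125)(-1.75) = -0.28125
V(P) = 5.109375,  V(Q) = 8.4375
ρ = -0.28125 / √(5.109375·8.4375) ≈ -0.043

-0.043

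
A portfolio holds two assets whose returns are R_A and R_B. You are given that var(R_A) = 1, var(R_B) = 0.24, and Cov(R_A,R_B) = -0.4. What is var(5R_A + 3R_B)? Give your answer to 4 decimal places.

15.1600

var(5R_A + 3R_B) = (5)²·var(R_A) + (3)²·var(R_B) + 2·(5)·(3)·Cov(R_A,R_B)
= 25·1 + 9·0.24 + 30·-0.4 = 15.16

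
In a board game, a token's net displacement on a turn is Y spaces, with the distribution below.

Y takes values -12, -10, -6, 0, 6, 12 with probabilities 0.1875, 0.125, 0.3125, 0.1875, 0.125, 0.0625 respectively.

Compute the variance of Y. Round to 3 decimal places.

E[Y] = (-12)(0.1875) + (-10)(0.125) + (-6)(0.3125) + (0)(0.1875) + (6)(0.125) + (12)(0.0625) = -3.875
E[Y²] = (-12)²(0.1875) + (-10)²(0.125) + (-6)²(0.3125) + (0)²(0.1875) + (6)²(0.125) + (12)²(0.0625) = 64.25
Var(Y) = E[Y²] − (E[Y])² = 64.25 − (-3.875)² = 49.234375

49.234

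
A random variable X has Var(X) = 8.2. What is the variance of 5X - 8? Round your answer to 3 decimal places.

Var(5X - 8) = (5)²·Var(X) = 25·8.2 = 205

205.000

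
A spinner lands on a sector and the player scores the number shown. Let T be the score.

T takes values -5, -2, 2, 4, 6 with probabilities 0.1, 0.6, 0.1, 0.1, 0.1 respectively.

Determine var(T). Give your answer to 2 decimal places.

E[T] = (-5)(0.1) + (-2)(0.6) + (2)(0.1) + (4)(0.1) + (6)(0.1) = -0.5
E[T²] = (-5)²(0.1) + (-2)²(0.6) + (2)²(0.1) + (4)²(0.1) + (6)²(0.1) = 10.5
var(T) = E[T²] − (E[T])² = 10.5 − (-0.5)² = 10.25

10.25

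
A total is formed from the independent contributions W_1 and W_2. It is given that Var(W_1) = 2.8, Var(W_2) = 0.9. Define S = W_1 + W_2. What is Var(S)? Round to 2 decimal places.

3.70

By independence, Var(S) = (1)²Var(W_1) + (1)²Var(W_2)
= (1)²·2.8 + (1)²·0.9 = 3.7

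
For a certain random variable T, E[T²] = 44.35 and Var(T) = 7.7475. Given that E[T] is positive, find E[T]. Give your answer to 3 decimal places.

6.050

(E[T])² = E[T²] − Var(T) = 44.35 − 7.7475 = 36.6025
E[T] = √36.6025 = 6.05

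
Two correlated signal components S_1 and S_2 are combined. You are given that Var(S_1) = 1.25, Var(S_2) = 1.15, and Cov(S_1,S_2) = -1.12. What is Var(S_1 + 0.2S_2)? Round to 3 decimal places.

0.848

Var(S_1 + 0.2S_2) = (1)²·Var(S_1) + (0.2)²·Var(S_2) + 2·(1)·(0.2)·Cov(S_1,S_2)
= 1·1.25 + 0.04·1.15 + 0.4·-1.12 = 0.848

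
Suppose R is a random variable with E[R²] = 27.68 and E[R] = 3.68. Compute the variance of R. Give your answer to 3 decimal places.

14.138

V(R) = 27.68 − (3.68)² = 14.1376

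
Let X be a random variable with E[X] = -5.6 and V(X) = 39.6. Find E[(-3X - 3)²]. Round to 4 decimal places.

E[-3X - 3] = -3·-5.6 − 3 = 13.8
V(-3X - 3) = (-3)²·39.6 = 356.4
E[(-3X - 3)²] = V((-3X - 3)) + (E[(-3X - 3)])² = 356.4 + (13.8)² = 546.84

546.8400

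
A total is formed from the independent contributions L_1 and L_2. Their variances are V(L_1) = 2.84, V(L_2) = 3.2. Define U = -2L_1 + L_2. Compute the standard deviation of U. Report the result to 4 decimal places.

3.8158

By independence, V(U) = (-2)²V(L_1) + (1)²V(L_2)
= (-2)²·2.84 + (1)²·3.2 = 14.56
sd(U) = √14.56 ≈ 3.8158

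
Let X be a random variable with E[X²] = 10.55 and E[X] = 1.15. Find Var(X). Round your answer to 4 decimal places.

Var(X) = 10.55 − (1.15)² = 9.2275

9.2275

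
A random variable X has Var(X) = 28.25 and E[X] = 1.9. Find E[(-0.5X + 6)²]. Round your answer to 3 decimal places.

32.565

E[-0.5X + 6] = -0.5·1.9 + 6 = 5.05
Var(-0.5X + 6) = (-0.5)²·28.25 = 7.0625
E[(-0.5X + 6)²] = Var((-0.5X + 6)) + (E[(-0.5X + 6)])² = 7.0625 + (5.05)² = 32.565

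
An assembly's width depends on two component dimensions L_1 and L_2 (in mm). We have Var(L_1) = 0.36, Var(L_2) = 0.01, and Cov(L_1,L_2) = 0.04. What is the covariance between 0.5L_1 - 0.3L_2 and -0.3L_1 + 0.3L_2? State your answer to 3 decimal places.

-0.045

Cov(0.5L_1 - 0.3L_2, -0.3L_1 + 0.3L_2) = (0.5)(-0.3)Var(L_1) + (-0.3)(0.3)Var(L_2) + [(0.5)(0.3) + (-0.3)(-0.3)]Cov(L_1,L_2)
= -0.15·0.36 + -0.09·0.01 + 0.24·0.04 = -0.0453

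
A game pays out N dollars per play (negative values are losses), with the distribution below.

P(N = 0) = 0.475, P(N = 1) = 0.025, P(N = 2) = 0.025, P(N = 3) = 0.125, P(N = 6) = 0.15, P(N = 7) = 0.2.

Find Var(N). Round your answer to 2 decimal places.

E[N] = (0)(0.475) + (1)(0.025) + (2)(0.025) + (3)(0.125) + (6)(0.15) + (7)(0.2) = 2.75
E[N²] = (0)²(0.475) + (1)²(0.025) + (2)²(0.025) + (3)²(0.125) + (6)²(0.15) + (7)²(0.2) = 16.45
Var(N) = E[N²] − (E[N])² = 16.45 − (2.75)² = 8.8875

8.89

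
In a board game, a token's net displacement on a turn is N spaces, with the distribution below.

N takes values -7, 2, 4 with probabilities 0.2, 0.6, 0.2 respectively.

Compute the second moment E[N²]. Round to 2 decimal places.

E[N²] = (-7)²(0.2) + (2)²(0.6) + (4)²(0.2) = 15.4

15.40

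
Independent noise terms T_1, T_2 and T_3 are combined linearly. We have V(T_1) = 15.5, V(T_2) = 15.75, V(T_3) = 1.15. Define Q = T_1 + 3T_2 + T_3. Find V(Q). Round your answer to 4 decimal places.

By independence, V(Q) = (1)²V(T_1) + (3)²V(T_2) + (1)²V(T_3)
= (1)²·15.5 + (3)²·15.75 + (1)²·1.15 = 158.4

158.4000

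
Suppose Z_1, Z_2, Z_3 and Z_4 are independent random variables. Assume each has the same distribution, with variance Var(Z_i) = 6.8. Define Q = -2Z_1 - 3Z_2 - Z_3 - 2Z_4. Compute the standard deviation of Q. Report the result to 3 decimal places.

11.063

By independence, Var(Q) = (-2)²Var(Z_1) + (-3)²Var(Z_2) + (-1)²Var(Z_3) + (-2)²Var(Z_4)
= (-2)²·6.8 + (-3)²·6.8 + (-1)²·6.8 + (-2)²·6.8 = 122.4
SD(Q) = √122.4 ≈ 11.063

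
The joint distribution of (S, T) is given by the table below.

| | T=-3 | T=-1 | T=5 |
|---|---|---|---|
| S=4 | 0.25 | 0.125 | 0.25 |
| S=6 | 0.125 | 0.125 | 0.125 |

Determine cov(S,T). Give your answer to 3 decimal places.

E[S] = 4.75,  E[T] = 0.5
E[ST] = 2.25
cov(S,T) = E[ST] − E[S]E[T] = 2.25 − (4.75)(0.5) = -0.125

-0.125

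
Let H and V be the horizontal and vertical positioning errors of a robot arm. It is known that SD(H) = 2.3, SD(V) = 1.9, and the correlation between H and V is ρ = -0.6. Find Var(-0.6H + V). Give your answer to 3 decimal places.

Var(H) = (2.3)² = 5.29;  Var(V) = (1.9)² = 3.61
Cov(H,V) = ρ·SD(H)·SD(V) = -0.6·2.3·1.9 = -2.622
Var(-0.6H + V) = (-0.6)²·Var(H) + (1)²·Var(V) + 2·(-0.6)·(1)·Cov(H,V)
= 0.36·5.29 + 1·3.61 + -1.2·-2.622 = 8.6608

8.661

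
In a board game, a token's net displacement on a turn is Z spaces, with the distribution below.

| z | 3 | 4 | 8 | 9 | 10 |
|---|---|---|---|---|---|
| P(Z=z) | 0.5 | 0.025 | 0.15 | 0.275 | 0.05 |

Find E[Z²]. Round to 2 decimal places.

41.78

E[Z²] = (3)²(0.5) + (4)²(0.025) + (8)²(0.15) + (9)²(0.275) + (10)²(0.05) = 41.775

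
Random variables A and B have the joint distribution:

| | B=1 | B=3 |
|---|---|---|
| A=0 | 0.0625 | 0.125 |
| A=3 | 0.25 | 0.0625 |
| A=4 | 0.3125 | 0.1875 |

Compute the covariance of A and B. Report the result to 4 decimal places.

E[A] = 2.9375,  E[B] = 1.75
E[AB] = 4.8125
Cov(A,B) = E[AB] − E[A]E[B] = 4.8125 − (2.9375)(1.75) = -0.328125

-0.3281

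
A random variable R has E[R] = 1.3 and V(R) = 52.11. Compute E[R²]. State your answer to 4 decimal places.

53.8000

E[R²] = V(R) + (E[R])² = 52.11 + (1.3)² = 53.8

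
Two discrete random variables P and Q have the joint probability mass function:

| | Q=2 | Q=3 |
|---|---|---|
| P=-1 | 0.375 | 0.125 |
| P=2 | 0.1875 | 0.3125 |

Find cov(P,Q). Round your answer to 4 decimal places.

0.2813

E[P] = 0.5,  E[Q] = 2.4375
E[PQ] = 1.5
cov(P,Q) = E[PQ] − E[P]E[Q] = 1.5 − (0.5)(2.4375) = 0.28125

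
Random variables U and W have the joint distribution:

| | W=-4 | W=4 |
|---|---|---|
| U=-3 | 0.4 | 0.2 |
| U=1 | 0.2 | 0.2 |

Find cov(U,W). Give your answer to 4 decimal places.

E[U] = -1.4,  E[W] = -0.8
E[UW] = 2.4
cov(U,W) = E[UW] − E[U]E[W] = 2.4 − (-1.4)(-0.8) = 1.28

1.2800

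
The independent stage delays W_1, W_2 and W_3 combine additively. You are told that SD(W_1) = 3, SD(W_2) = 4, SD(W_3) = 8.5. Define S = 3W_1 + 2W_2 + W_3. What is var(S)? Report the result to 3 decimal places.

217.250

var(W_1) = 9, var(W_2) = 16, var(W_3) = 72.25
By independence, var(S) = (3)²var(W_1) + (2)²var(W_2) + (1)²var(W_3)
= (3)²·9 + (2)²·16 + (1)²·72.25 = 217.25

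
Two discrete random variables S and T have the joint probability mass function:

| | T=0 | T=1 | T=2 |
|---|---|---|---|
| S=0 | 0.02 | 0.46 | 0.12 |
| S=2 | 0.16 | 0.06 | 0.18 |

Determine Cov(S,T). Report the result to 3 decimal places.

-0.056

E[S] = 0.8,  E[T] = 1.12
E[ST] = 0.84
Cov(S,T) = E[ST] − E[S]E[T] = 0.84 − (0.8)(1.12) = -0.056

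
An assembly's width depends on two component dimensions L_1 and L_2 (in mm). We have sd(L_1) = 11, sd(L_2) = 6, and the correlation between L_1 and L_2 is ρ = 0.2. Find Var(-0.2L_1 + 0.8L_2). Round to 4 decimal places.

23.6560

Var(L_1) = (11)² = 121;  Var(L_2) = (6)² = 36
Cov(L_1,L_2) = ρ·sd(L_1)·sd(L_2) = 0.2·11·6 = 13.2
Var(-0.2L_1 + 0.8L_2) = (-0.2)²·Var(L_1) + (0.8)²·Var(L_2) + 2·(-0.2)·(0.8)·Cov(L_1,L_2)
= 0.04·121 + 0.64·36 + -0.32·13.2 = 23.656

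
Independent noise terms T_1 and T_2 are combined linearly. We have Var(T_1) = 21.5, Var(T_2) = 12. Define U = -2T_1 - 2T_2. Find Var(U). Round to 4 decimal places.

134.0000

By independence, Var(U) = (-2)²Var(T_1) + (-2)²Var(T_2)
= (-2)²·21.5 + (-2)²·12 = 134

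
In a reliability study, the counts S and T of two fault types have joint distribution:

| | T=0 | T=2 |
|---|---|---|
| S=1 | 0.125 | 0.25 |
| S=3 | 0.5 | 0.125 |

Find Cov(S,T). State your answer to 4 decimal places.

E[S] = 2.25,  E[T] = 0.75
E[ST] = 1.25
Cov(S,T) = E[ST] − E[S]E[T] = 1.25 − (2.25)(0.75) = -0.4375

-0.4375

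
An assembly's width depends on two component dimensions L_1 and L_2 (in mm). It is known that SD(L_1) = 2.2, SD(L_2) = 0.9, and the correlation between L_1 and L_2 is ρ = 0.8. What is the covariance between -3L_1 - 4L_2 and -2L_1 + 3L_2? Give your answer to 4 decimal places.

17.7360

Var(L_1) = (2.2)² = 4.84;  Var(L_2) = (0.9)² = 0.81
Cov(L_1,L_2) = ρ·SD(L_1)·SD(L_2) = 0.8·2.2·0.9 = 1.584
Cov(-3L_1 - 4L_2, -2L_1 + 3L_2) = (-3)(-2)Var(L_1) + (-4)(3)Var(L_2) + [(-3)(3) + (-4)(-2)]Cov(L_1,L_2)
= 6·4.84 + -12·0.81 + -1·1.584 = 17.736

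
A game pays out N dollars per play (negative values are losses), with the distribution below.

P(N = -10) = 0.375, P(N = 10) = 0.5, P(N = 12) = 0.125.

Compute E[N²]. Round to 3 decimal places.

E[N²] = (-10)²(0.375) + (10)²(0.5) + (12)²(0.125) = 105.5

105.500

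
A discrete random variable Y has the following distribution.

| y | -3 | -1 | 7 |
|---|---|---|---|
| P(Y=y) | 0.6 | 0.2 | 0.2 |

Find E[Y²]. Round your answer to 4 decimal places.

15.4000

E[Y²] = (-3)²(0.6) + (-1)²(0.2) + (7)²(0.2) = 15.4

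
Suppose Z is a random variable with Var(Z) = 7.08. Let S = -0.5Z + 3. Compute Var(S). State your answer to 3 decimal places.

Var(-0.5Z + 3) = (-0.5)²·Var(Z) = 0.25·7.08 = 1.77

1.770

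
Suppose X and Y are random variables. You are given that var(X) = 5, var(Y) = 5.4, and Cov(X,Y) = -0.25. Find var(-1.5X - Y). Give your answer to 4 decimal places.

15.9000

var(-1.5X - Y) = (-1.5)²·var(X) + (-1)²·var(Y) + 2·(-1.5)·(-1)·Cov(X,Y)
= 2.25·5 + 1·5.4 + 3·-0.25 = 15.9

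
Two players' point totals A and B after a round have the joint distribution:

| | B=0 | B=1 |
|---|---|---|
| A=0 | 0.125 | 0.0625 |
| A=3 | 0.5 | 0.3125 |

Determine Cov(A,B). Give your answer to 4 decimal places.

0.0234

E[A] = 2.4375,  E[B] = 0.375
E[AB] = 0.9375
Cov(A,B) = E[AB] − E[A]E[B] = 0.9375 − (2.4375)(0.375) = 0.0234375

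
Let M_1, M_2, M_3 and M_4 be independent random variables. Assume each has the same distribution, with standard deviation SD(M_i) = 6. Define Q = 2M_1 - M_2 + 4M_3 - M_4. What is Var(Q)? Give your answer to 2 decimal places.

Var(M_i) = (6)² = 36
By independence, Var(Q) = (2)²Var(M_1) + (-1)²Var(M_2) + (4)²Var(M_3) + (-1)²Var(M_4)
= (2)²·36 + (-1)²·36 + (4)²·36 + (-1)²·36 = 792

792.00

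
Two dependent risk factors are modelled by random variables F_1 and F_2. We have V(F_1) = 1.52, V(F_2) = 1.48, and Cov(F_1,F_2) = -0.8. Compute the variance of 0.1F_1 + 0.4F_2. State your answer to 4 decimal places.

V(0.1F_1 + 0.4F_2) = (0.1)²·V(F_1) + (0.4)²·V(F_2) + 2·(0.1)·(0.4)·Cov(F_1,F_2)
= 0.01·1.52 + 0.16·1.48 + 0.08·-0.8 = 0.188

0.1880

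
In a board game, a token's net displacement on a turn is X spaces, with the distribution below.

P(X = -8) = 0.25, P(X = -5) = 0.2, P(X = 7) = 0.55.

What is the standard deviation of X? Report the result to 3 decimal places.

E[X] = (-8)(0.25) + (-5)(0.2) + (7)(0.55) = 0.85
E[X²] = (-8)²(0.25) + (-5)²(0.2) + (7)²(0.55) = 47.95
Var(X) = E[X²] − (E[X])² = 47.95 − (0.85)² = 47.2275
sd(X) = √47.2275 ≈ 6.872

6.872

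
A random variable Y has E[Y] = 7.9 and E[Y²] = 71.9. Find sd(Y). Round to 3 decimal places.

3.081

Var(Y) = 71.9 − (7.9)² = 9.49
sd(Y) = √9.49 ≈ 3.081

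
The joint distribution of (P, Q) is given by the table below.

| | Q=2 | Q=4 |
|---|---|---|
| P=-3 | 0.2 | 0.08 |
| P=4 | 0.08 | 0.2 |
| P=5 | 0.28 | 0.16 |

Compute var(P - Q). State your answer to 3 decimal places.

11.760

E[P] = 2.48,  E[Q] = 2.88,  E[PQ] = 7.68
var(P) = 18 − (2.48)² = 11.8496;  var(Q) = 9.28 − (2.88)² = 0.9856
Cov(P,Q) = 7.68 − (2.48)(2.88) = 0.5376
var(P - Q) = (1)²·11.8496 + (-1)²·0.9856 + 2·(1)·(-1)·0.5376 = 11.76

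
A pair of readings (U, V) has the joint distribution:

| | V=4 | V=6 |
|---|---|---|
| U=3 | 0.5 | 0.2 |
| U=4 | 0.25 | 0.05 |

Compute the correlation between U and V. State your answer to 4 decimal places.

-0.1260

E[U] = 3.3,  E[V] = 4.5
E[UV] = 14.8
Cov(U,V) = E[UV] − E[U]E[V] = 14.8 − (3.3)(4.5) = -0.05
Var(U) = 0.21,  Var(V) = 0.75
ρ = -0.05 / √(0.21·0.75) ≈ -0.1260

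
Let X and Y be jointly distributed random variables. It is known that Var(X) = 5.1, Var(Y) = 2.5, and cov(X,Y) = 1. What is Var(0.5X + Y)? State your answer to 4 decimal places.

Var(0.5X + Y) = (0.5)²·Var(X) + (1)²·Var(Y) + 2·(0.5)·(1)·cov(X,Y)
= 0.25·5.1 + 1·2.5 + 1·1 = 4.775

4.7750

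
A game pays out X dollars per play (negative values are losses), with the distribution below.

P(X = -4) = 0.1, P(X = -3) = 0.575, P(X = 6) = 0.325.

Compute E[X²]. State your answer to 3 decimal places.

18.475

E[X²] = (-4)²(0.1) + (-3)²(0.575) + (6)²(0.325) = 18.475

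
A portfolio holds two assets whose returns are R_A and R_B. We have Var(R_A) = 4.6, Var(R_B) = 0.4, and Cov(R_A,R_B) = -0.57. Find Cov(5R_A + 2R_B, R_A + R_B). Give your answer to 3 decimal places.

Cov(5R_A + 2R_B, R_A + R_B) = (5)(1)Var(R_A) + (2)(1)Var(R_B) + [(5)(1) + (2)(1)]Cov(R_A,R_B)
= 5·4.6 + 2·0.4 + 7·-0.57 = 19.81

19.810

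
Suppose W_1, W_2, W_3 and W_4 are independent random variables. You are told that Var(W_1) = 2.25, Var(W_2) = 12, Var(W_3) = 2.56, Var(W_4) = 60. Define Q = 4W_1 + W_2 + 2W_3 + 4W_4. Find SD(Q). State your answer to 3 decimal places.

31.910

By independence, Var(Q) = (4)²Var(W_1) + (1)²Var(W_2) + (2)²Var(W_3) + (4)²Var(W_4)
= (4)²·2.25 + (1)²·12 + (2)²·2.56 + (4)²·60 = 1018.24
SD(Q) = √1018.24 ≈ 31.910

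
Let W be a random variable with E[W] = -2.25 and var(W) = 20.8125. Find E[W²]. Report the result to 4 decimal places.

E[W²] = var(W) + (E[W])² = 20.8125 + (-2.25)² = 25.875

25.8750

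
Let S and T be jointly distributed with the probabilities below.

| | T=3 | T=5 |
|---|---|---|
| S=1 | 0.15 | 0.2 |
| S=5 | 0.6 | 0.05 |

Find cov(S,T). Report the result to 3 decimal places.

-0.900

E[S] = 3.6,  E[T] = 3.5
E[ST] = 11.7
cov(S,T) = E[ST] − E[S]E[T] = 11.7 − (3.6)(3.5) = -0.9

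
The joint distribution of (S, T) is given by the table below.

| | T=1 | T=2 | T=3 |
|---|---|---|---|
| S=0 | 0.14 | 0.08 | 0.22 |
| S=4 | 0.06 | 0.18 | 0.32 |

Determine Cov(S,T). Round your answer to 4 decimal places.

0.2784

E[S] = 2.24,  E[T] = 2.34
E[ST] = 5.52
Cov(S,T) = E[ST] − E[S]E[T] = 5.52 − (2.24)(2.34) = 0.2784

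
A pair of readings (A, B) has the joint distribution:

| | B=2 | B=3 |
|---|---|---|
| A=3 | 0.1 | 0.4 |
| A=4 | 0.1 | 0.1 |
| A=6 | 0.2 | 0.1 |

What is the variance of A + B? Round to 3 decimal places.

E[A] = 4.1,  E[B] = 2.6,  E[AB] = 10.4
var(A) = 18.5 − (4.1)² = 1.69;  var(B) = 7 − (2.6)² = 0.24
Cov(A,B) = 10.4 − (4.1)(2.6) = -0.26
var(A + B) = (1)²·1.69 + (1)²·0.24 + 2·(1)·(1)·-0.26 = 1.41

1.410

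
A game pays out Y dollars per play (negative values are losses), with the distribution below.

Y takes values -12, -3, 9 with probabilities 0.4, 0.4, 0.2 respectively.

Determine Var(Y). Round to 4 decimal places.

E[Y] = (-12)(0.4) + (-3)(0.4) + (9)(0.2) = -4.2
E[Y²] = (-12)²(0.4) + (-3)²(0.4) + (9)²(0.2) = 77.4
Var(Y) = E[Y²] − (E[Y])² = 77.4 − (-4.2)² = 59.76

59.7600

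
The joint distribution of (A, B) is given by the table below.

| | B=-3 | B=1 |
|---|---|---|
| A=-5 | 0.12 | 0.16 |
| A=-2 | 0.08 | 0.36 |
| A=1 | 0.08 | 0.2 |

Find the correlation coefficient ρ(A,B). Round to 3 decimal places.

E[A] = -2,  E[B] = -0.12
E[AB] = 0.72
Cov(A,B) = E[AB] − E[A]E[B] = 0.72 − (-2)(-0.12) = 0.48
var(A) = 5.04,  var(B) = 3.2256
ρ = 0.48 / √(5.04·3.2256) ≈ 0.119

0.119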